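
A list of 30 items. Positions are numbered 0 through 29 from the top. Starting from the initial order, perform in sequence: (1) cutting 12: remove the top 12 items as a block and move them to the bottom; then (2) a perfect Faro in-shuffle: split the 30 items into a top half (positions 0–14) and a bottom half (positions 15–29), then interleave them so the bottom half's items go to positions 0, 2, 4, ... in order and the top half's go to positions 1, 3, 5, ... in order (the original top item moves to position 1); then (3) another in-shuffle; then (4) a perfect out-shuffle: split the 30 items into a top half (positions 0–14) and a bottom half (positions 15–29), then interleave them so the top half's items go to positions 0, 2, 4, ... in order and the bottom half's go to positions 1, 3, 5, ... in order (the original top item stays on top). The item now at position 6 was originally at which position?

Undo the operations in reverse order, starting from position 6:
  undo op 4 (out-shuffle, from top half): 6 ← 3
  undo op 3 (in-shuffle, from top half): 3 ← 1
  undo op 2 (in-shuffle, from top half): 1 ← 0
  undo op 1 (cut 12): 0 ← 12
So the item at position 6 came from original position 12.

12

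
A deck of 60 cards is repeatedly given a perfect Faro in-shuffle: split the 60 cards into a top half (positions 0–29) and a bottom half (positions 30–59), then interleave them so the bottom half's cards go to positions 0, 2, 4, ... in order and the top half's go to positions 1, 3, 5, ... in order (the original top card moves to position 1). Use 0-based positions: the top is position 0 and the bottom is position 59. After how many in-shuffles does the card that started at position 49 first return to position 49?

Follow position 49 under repeated in-shuffles:
49 → 38 → 16 → 33 → 6 → 13 → 27 → 55 → ... → 49 (length 60)
It first returns after 60 in-shuffles.

60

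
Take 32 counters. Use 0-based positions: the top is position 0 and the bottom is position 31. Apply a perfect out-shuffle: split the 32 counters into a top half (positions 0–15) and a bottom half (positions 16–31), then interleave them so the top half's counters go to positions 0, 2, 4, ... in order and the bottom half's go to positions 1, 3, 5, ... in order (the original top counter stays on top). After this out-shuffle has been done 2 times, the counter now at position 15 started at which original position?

27

Work backwards from position 15, undoing one out-shuffle at a time:
15 ← 23 ← 27
So the counter now at position 15 started at position 27.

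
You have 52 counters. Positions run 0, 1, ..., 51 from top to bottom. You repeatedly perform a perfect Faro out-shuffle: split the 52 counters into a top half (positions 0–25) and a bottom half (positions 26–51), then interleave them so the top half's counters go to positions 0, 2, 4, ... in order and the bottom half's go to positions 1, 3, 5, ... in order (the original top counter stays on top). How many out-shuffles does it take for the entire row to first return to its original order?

8

The out-shuffle permutes the 52 positions with cycle lengths [1, 1, 2, 8, 8, 8, 8, 8, 8].
Every counter is home exactly when every cycle has completed a whole number of laps, i.e. after lcm(1, 2, 8) = 8 out-shuffles.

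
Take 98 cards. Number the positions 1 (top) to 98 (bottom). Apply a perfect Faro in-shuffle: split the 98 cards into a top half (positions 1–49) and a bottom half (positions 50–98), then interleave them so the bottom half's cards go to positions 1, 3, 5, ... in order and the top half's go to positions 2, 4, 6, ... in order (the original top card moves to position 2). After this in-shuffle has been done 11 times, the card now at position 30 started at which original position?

Work backwards from position 30, undoing one in-shuffle at a time:
30 ← 15 ← 57 ← 78 ← 39 ← 69 ← 84 ← 42 ← 21 ← 60 ← 30 ← 15
So the card now at position 30 started at position 15.

15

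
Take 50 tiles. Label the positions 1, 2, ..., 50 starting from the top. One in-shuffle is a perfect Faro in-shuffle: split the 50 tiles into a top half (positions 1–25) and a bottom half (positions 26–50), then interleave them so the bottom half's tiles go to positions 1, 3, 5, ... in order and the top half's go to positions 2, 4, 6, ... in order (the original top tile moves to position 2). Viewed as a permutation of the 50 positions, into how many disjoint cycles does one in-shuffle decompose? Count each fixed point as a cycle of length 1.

7

Trace each unvisited position around until it returns:
(1 2 4 8 16 32 13 26) (3 6 12 24 48 45 39 27) (5 10 20 40 29 7 14 28) (9 18 36 21 42 33 15 30) (11 22 44 37 23 46 41 31) (17 34) (19 38 25 50 49 47 43 35)
7 cycles in total.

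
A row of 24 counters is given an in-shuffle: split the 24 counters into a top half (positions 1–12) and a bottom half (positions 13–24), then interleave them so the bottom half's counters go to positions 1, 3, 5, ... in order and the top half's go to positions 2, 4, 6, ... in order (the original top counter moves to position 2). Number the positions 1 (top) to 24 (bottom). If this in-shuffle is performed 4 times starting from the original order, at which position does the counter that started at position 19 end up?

4

Track the counter's position through each in-shuffle:
19 → 13 → 1 → 2 → 4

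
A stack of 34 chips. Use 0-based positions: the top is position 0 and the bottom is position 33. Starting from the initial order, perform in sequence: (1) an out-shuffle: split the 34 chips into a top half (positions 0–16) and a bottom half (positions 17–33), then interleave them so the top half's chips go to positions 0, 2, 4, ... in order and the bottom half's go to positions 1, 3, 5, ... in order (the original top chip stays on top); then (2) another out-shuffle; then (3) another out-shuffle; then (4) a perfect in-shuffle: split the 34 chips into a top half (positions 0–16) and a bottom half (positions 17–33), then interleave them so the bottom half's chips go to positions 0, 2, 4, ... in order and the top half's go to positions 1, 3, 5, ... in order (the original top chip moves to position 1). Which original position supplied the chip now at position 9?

Undo the operations in reverse order, starting from position 9:
  undo op 4 (in-shuffle, from top half): 9 ← 4
  undo op 3 (out-shuffle, from top half): 4 ← 2
  undo op 2 (out-shuffle, from top half): 2 ← 1
  undo op 1 (out-shuffle, from bottom half): 1 ← 17
So the chip at position 9 came from original position 17.

17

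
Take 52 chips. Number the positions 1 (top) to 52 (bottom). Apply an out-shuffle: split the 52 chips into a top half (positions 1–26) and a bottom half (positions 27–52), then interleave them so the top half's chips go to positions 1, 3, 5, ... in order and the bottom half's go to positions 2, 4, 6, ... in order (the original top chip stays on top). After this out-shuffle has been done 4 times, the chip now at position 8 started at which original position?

11

Work backwards from position 8, undoing one out-shuffle at a time:
8 ← 30 ← 41 ← 21 ← 11
So the chip now at position 8 started at position 11.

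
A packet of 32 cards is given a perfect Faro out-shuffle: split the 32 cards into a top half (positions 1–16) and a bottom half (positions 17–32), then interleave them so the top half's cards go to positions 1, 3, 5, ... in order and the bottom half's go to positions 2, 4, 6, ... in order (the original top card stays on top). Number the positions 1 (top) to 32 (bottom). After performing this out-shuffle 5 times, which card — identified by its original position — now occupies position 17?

Work backwards from position 17, undoing one out-shuffle at a time:
17 ← 9 ← 5 ← 3 ← 2 ← 17
So the card now at position 17 started at position 17.

17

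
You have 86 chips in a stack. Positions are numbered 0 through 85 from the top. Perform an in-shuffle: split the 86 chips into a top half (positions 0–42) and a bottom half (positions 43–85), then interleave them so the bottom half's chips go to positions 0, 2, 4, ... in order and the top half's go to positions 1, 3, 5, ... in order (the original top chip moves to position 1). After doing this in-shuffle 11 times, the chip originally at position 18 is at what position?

22

Track the chip's position through each in-shuffle:
18 → 37 → 75 → 64 → 42 → 85 → 84 → 82 → 78 → 70 → 54 → 22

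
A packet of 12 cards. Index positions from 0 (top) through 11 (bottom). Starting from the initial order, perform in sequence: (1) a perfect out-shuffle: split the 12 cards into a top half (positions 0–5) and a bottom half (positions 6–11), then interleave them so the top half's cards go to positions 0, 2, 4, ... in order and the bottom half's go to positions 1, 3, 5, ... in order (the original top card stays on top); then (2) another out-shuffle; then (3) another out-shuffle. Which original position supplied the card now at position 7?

Undo the operations in reverse order, starting from position 7:
  undo op 3 (out-shuffle, from bottom half): 7 ← 9
  undo op 2 (out-shuffle, from bottom half): 9 ← 10
  undo op 1 (out-shuffle, from top half): 10 ← 5
So the card at position 7 came from original position 5.

5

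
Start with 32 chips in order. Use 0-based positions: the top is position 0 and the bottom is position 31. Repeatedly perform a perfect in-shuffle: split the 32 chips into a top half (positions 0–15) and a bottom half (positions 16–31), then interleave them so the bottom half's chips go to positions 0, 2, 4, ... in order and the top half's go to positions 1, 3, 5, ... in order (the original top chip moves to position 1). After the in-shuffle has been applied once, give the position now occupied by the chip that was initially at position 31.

Track the chip's position through each in-shuffle:
31 → 30

30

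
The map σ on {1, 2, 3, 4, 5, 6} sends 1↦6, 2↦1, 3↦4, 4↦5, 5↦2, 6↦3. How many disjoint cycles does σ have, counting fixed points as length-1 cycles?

1

Cycle decomposition: (1 6 3 4 5 2).
1 cycle.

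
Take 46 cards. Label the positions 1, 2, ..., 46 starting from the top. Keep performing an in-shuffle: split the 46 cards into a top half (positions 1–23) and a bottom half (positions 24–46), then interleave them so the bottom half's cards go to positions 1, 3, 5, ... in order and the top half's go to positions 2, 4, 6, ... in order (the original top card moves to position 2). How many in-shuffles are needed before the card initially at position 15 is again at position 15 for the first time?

23

Follow position 15 under repeated in-shuffles:
15 → 30 → 13 → 26 → 5 → 10 → 20 → 40 → ... → 15 (length 23)
It first returns after 23 in-shuffles.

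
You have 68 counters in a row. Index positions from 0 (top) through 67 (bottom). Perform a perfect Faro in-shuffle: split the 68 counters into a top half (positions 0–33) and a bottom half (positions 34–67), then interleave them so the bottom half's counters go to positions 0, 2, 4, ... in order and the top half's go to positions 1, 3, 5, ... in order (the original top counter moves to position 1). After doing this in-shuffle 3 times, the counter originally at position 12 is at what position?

Track the counter's position through each in-shuffle:
12 → 25 → 51 → 34

34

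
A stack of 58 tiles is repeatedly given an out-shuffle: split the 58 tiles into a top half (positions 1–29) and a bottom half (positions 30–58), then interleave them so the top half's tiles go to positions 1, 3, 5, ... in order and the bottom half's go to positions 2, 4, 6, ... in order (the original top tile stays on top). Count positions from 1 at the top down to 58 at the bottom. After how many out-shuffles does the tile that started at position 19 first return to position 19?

Follow position 19 under repeated out-shuffles:
19 → 37 → 16 → 31 → 4 → 7 → 13 → 25 → 49 → 40 → 22 → 43 → 28 → 55 → 52 → 46 → 34 → 10 → 19
It first returns after 18 out-shuffles.

18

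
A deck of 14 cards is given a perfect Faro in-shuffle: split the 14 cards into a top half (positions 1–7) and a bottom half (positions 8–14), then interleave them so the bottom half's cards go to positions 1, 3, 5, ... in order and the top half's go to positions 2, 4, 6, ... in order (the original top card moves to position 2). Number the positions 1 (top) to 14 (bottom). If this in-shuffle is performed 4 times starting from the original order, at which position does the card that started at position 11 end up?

11

Track the card's position through each in-shuffle:
11 → 7 → 14 → 13 → 11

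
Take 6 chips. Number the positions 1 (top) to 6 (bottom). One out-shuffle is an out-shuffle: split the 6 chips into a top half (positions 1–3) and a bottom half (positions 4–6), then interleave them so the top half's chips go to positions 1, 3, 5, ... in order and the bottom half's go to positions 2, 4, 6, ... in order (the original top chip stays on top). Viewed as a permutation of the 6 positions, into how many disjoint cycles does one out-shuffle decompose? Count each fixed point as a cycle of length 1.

3

Trace each unvisited position around until it returns:
(1) (2 3 5 4) (6)
3 cycles in total.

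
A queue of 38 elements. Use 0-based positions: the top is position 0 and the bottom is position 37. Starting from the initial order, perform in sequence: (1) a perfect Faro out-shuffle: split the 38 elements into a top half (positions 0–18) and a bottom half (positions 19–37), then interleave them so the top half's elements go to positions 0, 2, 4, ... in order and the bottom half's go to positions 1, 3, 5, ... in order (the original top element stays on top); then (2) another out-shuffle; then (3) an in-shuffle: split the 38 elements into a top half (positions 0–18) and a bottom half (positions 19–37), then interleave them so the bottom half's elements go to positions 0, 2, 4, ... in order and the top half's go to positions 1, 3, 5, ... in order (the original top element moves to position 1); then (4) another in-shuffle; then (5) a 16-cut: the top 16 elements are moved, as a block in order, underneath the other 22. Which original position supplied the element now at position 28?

Undo the operations in reverse order, starting from position 28:
  undo op 5 (cut 16): 28 ← 6
  undo op 4 (in-shuffle, from bottom half): 6 ← 22
  undo op 3 (in-shuffle, from bottom half): 22 ← 30
  undo op 2 (out-shuffle, from top half): 30 ← 15
  undo op 1 (out-shuffle, from bottom half): 15 ← 26
So the element at position 28 came from original position 26.

26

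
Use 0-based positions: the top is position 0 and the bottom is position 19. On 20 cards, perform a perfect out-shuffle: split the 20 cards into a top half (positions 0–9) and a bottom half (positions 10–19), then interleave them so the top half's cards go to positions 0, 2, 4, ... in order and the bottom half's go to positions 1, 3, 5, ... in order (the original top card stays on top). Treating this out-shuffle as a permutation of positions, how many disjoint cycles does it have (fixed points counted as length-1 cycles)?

3

Trace each unvisited position around until it returns:
(0) (1 2 4 8 16 13 ... len 18) (19)
3 cycles in total.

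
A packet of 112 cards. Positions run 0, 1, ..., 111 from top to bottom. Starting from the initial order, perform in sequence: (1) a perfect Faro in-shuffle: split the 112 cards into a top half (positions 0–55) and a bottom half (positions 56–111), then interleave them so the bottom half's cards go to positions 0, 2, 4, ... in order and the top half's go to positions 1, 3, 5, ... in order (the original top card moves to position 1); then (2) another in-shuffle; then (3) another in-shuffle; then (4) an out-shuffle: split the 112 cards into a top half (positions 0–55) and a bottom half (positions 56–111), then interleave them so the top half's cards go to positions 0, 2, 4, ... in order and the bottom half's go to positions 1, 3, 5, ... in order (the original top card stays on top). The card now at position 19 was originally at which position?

92

Undo the operations in reverse order, starting from position 19:
  undo op 4 (out-shuffle, from bottom half): 19 ← 65
  undo op 3 (in-shuffle, from top half): 65 ← 32
  undo op 2 (in-shuffle, from bottom half): 32 ← 72
  undo op 1 (in-shuffle, from bottom half): 72 ← 92
So the card at position 19 came from original position 92.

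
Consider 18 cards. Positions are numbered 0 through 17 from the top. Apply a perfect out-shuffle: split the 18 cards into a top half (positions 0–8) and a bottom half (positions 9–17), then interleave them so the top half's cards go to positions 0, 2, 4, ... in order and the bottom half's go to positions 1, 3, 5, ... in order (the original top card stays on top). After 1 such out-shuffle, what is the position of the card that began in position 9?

1

Track the card's position through each out-shuffle:
9 → 1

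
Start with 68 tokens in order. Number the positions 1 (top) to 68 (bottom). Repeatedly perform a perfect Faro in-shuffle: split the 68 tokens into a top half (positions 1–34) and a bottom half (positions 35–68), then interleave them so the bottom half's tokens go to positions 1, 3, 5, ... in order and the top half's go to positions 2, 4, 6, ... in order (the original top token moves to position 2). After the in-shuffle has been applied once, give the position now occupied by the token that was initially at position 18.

Track the token's position through each in-shuffle:
18 → 36

36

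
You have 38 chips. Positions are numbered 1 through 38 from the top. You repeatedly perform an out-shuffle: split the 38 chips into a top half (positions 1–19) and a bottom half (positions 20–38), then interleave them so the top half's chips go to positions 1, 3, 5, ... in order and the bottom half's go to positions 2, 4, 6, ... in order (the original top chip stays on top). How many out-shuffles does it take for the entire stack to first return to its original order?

36

The out-shuffle permutes the 38 positions with cycle lengths [1, 1, 36].
Every chip is home exactly when every cycle has completed a whole number of laps, i.e. after lcm(1, 36) = 36 out-shuffles.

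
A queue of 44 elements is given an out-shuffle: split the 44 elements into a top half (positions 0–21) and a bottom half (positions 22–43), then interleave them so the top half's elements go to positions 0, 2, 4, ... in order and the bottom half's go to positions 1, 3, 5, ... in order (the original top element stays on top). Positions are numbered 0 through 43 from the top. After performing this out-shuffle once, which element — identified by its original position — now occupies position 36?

Work backwards from position 36, undoing one out-shuffle at a time:
36 ← 18
So the element now at position 36 started at position 18.

18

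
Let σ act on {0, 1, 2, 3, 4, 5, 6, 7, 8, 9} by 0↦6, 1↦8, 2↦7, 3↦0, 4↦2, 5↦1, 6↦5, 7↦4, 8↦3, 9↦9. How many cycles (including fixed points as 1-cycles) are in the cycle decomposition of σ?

Cycle decomposition: (0 6 5 1 8 3) (2 7 4) (9).
3 cycles.

3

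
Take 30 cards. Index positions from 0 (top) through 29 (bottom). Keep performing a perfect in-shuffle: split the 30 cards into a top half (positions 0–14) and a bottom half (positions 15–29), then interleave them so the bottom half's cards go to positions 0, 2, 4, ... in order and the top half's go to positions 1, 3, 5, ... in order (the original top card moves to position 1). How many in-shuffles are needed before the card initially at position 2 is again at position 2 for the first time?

5

Follow position 2 under repeated in-shuffles:
2 → 5 → 11 → 23 → 16 → 2
It first returns after 5 in-shuffles.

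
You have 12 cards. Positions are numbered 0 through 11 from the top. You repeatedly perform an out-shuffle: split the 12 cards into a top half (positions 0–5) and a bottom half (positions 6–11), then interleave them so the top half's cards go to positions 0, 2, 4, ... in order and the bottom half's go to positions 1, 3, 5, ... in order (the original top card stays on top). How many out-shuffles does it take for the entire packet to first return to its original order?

10

The out-shuffle permutes the 12 positions with cycle lengths [1, 1, 10].
Every card is home exactly when every cycle has completed a whole number of laps, i.e. after lcm(1, 10) = 10 out-shuffles.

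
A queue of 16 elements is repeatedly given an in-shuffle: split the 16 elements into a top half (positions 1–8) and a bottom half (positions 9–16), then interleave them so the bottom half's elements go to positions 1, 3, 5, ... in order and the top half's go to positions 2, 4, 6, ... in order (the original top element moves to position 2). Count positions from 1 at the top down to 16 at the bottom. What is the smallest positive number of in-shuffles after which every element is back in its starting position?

The in-shuffle permutes the 16 positions with cycle lengths [8, 8].
Every element is home exactly when every cycle has completed a whole number of laps, i.e. after lcm(8) = 8 in-shuffles.

8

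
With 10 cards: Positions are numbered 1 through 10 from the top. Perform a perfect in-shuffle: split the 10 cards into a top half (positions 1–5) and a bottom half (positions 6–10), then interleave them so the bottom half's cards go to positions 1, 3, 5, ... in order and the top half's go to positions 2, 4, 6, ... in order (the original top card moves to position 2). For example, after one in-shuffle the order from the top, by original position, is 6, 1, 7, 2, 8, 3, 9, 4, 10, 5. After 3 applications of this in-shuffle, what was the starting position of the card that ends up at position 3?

10

Work backwards from position 3, undoing one in-shuffle at a time:
3 ← 7 ← 9 ← 10
So the card now at position 3 started at position 10.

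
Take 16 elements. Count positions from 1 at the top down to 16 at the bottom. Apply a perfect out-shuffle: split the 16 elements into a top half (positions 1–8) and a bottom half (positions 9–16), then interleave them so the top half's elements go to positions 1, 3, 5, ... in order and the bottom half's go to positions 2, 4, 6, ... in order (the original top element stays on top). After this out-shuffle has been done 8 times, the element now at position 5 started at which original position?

5

Work backwards from position 5, undoing one out-shuffle at a time:
5 ← 3 ← 2 ← 9 ← 5 ← 3 ← 2 ← 9 ← 5
So the element now at position 5 started at position 5.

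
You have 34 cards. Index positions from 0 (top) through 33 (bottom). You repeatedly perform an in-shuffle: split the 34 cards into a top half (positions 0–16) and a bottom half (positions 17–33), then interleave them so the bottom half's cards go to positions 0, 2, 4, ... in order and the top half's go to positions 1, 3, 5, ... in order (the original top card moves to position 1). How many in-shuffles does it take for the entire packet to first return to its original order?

The in-shuffle permutes the 34 positions with cycle lengths [3, 3, 4, 12, 12].
Every card is home exactly when every cycle has completed a whole number of laps, i.e. after lcm(3, 4, 12) = 12 in-shuffles.

12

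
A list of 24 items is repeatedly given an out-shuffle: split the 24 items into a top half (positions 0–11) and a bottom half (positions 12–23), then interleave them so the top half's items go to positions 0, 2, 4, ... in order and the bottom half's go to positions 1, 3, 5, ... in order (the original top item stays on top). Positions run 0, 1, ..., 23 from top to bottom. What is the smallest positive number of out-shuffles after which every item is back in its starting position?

The out-shuffle permutes the 24 positions with cycle lengths [1, 1, 11, 11].
Every item is home exactly when every cycle has completed a whole number of laps, i.e. after lcm(1, 11) = 11 out-shuffles.

11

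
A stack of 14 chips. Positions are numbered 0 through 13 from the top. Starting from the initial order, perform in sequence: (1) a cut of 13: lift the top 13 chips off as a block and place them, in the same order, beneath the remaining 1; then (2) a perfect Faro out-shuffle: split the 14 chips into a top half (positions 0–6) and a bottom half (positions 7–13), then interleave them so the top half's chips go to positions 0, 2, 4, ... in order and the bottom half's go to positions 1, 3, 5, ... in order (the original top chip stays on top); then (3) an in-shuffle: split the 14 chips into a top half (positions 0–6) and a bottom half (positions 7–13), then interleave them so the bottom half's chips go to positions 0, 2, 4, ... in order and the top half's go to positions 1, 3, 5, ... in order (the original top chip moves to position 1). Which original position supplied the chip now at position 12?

Undo the operations in reverse order, starting from position 12:
  undo op 3 (in-shuffle, from bottom half): 12 ← 13
  undo op 2 (out-shuffle, from bottom half): 13 ← 13
  undo op 1 (cut 13): 13 ← 12
So the chip at position 12 came from original position 12.

12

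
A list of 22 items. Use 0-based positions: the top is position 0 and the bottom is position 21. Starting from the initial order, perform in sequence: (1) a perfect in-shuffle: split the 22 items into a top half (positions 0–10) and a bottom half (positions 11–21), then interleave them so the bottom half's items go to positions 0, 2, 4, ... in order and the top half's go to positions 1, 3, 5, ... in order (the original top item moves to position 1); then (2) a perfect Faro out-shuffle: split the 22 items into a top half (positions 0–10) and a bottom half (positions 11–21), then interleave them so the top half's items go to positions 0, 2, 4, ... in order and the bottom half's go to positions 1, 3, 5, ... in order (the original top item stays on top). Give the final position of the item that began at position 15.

Track the item from position 15 forward through each operation:
  after op 1 (in-shuffle): 15 → 8
  after op 2 (out-shuffle): 8 → 16

16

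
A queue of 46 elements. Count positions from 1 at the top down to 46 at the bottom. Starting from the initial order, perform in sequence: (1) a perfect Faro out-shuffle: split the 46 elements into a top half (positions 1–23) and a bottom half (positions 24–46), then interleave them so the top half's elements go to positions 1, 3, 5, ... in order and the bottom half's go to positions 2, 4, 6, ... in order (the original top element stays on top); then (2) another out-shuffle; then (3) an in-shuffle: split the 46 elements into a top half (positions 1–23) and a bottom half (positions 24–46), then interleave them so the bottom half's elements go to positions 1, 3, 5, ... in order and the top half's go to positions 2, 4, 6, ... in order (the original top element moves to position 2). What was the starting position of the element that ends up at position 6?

24

Undo the operations in reverse order, starting from position 6:
  undo op 3 (in-shuffle, from top half): 6 ← 3
  undo op 2 (out-shuffle, from top half): 3 ← 2
  undo op 1 (out-shuffle, from bottom half): 2 ← 24
So the element at position 6 came from original position 24.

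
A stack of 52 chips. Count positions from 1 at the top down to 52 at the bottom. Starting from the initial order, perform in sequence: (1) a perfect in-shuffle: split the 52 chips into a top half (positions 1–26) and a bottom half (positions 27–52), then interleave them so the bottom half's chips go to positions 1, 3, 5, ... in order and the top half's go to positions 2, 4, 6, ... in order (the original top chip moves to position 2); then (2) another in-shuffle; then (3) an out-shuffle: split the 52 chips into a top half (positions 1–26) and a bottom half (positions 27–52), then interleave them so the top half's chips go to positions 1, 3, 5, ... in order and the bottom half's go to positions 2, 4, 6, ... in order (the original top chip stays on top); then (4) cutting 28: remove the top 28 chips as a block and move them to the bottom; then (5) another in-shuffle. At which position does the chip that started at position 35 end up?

27

Track the chip from position 35 forward through each operation:
  after op 1 (in-shuffle): 35 → 17
  after op 2 (in-shuffle): 17 → 34
  after op 3 (out-shuffle): 34 → 16
  after op 4 (cut 28): 16 → 40
  after op 5 (in-shuffle): 40 → 27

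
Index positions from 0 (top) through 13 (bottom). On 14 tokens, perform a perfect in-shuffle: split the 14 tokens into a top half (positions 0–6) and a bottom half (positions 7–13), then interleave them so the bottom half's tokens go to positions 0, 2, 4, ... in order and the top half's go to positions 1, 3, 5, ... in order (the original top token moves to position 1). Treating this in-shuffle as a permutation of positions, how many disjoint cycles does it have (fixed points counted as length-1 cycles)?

Trace each unvisited position around until it returns:
(0 1 3 7) (2 5 11 8) (4 9) (6 13 12 10)
4 cycles in total.

4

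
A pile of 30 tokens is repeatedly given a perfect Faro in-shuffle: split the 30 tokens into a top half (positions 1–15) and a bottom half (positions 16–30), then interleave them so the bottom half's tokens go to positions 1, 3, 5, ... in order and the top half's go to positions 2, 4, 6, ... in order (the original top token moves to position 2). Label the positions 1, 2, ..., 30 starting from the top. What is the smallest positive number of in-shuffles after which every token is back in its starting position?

The in-shuffle permutes the 30 positions with cycle lengths [5, 5, 5, 5, 5, 5].
Every token is home exactly when every cycle has completed a whole number of laps, i.e. after lcm(5) = 5 in-shuffles.

5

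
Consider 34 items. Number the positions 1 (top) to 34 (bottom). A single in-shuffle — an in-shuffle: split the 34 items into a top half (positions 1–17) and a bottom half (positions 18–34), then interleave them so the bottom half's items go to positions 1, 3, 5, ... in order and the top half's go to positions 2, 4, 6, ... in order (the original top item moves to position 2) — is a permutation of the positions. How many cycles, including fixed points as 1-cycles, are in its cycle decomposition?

5

Trace each unvisited position around until it returns:
(1 2 4 8 16 32 ... len 12) (3 6 12 24 13 26 ... len 12) (5 10 20) (7 14 28 21) (15 30 25)
5 cycles in total.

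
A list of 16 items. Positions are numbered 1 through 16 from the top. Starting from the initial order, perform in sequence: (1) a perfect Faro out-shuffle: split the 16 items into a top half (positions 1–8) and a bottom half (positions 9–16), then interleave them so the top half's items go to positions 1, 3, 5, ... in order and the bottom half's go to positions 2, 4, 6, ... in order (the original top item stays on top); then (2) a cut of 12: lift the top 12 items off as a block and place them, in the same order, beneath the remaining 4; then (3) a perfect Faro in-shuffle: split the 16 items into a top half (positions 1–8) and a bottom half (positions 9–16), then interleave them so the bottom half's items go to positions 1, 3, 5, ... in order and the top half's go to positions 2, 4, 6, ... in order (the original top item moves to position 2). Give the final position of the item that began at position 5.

9

Track the item from position 5 forward through each operation:
  after op 1 (out-shuffle): 5 → 9
  after op 2 (cut 12): 9 → 13
  after op 3 (in-shuffle): 13 → 9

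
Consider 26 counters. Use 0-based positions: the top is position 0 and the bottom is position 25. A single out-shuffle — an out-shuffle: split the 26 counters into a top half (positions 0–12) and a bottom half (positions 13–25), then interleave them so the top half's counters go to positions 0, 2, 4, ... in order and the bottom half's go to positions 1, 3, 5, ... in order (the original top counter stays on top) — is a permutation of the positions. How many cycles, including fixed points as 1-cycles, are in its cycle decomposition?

Trace each unvisited position around until it returns:
(0) (1 2 4 8 16 7 ... len 20) (5 10 20 15) (25)
4 cycles in total.

4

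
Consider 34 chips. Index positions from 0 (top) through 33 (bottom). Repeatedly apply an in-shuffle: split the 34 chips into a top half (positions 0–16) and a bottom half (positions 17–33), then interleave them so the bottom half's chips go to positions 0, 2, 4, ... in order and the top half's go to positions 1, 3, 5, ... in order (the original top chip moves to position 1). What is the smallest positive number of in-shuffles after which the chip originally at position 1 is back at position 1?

12

Follow position 1 under repeated in-shuffles:
1 → 3 → 7 → 15 → 31 → 28 → 22 → 10 → 21 → 8 → 17 → 0 → 1
It first returns after 12 in-shuffles.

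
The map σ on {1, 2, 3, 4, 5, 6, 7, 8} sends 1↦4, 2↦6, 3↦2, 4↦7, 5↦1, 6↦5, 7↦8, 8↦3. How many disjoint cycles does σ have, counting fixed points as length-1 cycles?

1

Cycle decomposition: (1 4 7 8 3 2 6 5).
1 cycle.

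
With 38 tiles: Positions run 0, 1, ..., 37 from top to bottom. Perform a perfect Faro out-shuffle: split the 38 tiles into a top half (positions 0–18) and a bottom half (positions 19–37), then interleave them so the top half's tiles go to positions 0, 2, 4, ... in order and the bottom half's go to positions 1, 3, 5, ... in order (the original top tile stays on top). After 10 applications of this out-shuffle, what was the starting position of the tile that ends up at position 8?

24

Work backwards from position 8, undoing one out-shuffle at a time:
8 ← 4 ← 2 ← 1 ← 19 ← 28 ← 14 ← 7 ← 22 ← 11 ← 24
So the tile now at position 8 started at position 24.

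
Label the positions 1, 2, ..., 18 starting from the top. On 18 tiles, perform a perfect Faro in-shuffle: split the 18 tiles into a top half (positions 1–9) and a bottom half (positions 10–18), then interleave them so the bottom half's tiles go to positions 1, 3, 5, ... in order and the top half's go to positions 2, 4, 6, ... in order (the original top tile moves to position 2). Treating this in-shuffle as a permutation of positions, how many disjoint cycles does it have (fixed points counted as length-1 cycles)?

1

Trace each unvisited position around until it returns:
(1 2 4 8 16 13 ... len 18)
1 cycle in total.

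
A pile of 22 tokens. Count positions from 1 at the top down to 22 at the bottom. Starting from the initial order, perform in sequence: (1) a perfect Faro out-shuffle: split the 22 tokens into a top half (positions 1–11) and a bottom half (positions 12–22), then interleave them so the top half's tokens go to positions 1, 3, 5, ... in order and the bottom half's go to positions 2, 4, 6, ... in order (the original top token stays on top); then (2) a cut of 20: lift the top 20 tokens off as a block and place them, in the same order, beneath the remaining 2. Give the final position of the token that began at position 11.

1

Track the token from position 11 forward through each operation:
  after op 1 (out-shuffle): 11 → 21
  after op 2 (cut 20): 21 → 1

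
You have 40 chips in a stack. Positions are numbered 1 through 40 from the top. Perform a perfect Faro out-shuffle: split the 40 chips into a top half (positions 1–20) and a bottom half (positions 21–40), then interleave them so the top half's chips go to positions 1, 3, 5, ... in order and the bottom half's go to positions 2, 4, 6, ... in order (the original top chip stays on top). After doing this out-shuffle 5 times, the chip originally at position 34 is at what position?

4

Track the chip's position through each out-shuffle:
34 → 28 → 16 → 31 → 22 → 4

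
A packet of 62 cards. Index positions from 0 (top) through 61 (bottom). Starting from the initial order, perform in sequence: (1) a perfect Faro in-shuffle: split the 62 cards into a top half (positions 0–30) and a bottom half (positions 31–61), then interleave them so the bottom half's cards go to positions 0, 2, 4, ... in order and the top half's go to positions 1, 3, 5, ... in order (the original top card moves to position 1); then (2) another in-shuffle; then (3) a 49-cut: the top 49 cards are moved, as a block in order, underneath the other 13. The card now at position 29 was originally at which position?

19

Undo the operations in reverse order, starting from position 29:
  undo op 3 (cut 49): 29 ← 16
  undo op 2 (in-shuffle, from bottom half): 16 ← 39
  undo op 1 (in-shuffle, from top half): 39 ← 19
So the card at position 29 came from original position 19.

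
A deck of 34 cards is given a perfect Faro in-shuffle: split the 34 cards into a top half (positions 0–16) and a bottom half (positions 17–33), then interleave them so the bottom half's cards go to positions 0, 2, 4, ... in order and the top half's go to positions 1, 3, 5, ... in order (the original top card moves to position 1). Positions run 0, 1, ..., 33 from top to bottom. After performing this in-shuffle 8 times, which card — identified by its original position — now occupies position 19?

Work backwards from position 19, undoing one in-shuffle at a time:
19 ← 9 ← 4 ← 19 ← 9 ← 4 ← 19 ← 9 ← 4
So the card now at position 19 started at position 4.

4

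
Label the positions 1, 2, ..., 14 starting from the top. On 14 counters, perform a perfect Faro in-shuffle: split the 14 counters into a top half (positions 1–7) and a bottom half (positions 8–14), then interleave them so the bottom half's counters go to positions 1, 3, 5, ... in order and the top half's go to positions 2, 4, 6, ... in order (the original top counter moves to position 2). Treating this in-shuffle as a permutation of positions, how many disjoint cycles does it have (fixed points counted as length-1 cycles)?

4

Trace each unvisited position around until it returns:
(1 2 4 8) (3 6 12 9) (5 10) (7 14 13 11)
4 cycles in total.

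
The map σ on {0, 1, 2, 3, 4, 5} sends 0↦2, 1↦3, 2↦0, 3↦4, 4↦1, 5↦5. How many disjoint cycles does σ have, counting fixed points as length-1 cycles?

Cycle decomposition: (0 2) (1 3 4) (5).
3 cycles.

3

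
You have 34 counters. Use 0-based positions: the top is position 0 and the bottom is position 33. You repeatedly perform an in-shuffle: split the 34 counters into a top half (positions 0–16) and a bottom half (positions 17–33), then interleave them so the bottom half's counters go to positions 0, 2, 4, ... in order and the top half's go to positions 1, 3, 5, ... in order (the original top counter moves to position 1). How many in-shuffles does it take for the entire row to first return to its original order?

12

The in-shuffle permutes the 34 positions with cycle lengths [3, 3, 4, 12, 12].
Every counter is home exactly when every cycle has completed a whole number of laps, i.e. after lcm(3, 4, 12) = 12 in-shuffles.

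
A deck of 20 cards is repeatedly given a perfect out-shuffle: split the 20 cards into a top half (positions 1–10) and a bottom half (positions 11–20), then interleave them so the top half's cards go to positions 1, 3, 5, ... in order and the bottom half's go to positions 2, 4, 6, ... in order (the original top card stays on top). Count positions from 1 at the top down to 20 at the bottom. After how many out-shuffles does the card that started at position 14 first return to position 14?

18

Follow position 14 under repeated out-shuffles:
14 → 8 → 15 → 10 → 19 → 18 → 16 → 12 → 4 → 7 → 13 → 6 → 11 → 2 → 3 → 5 → 9 → 17 → 14
It first returns after 18 out-shuffles.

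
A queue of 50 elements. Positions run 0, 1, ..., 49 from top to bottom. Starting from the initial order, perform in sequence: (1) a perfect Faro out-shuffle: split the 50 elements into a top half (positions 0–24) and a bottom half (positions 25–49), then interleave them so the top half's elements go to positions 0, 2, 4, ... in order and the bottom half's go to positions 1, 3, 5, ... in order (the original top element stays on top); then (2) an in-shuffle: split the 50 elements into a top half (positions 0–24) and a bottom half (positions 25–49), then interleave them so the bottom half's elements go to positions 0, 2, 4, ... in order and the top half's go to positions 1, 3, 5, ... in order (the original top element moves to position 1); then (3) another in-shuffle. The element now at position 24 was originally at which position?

9

Undo the operations in reverse order, starting from position 24:
  undo op 3 (in-shuffle, from bottom half): 24 ← 37
  undo op 2 (in-shuffle, from top half): 37 ← 18
  undo op 1 (out-shuffle, from top half): 18 ← 9
So the element at position 24 came from original position 9.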